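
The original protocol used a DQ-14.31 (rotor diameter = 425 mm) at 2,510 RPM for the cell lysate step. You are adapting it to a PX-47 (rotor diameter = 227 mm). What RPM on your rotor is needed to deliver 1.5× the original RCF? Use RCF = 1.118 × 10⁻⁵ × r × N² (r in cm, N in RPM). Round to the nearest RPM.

≈ 4206 RPM

Original rotor: r = 425 mm / 2 = 212.5 mm = 21.25 cm
RCF = 1.118 × 10⁻⁵ × r × N²
RCF_original = 1.118 × 10⁻⁵ × 21.25 × (2510)² = 1.118 × 10⁻⁵ × 21.25 × 6,300,100 ≈ 1,496.7 × g
Target RCF = 1.5 × 1,496.7 ≈ 2,245.1 × g
Your rotor: r = 227 mm / 2 = 113.5 mm = 11.35 cm
2,245.1 = 1.118 × 10⁻⁵ × 11.35 × N²
N² = 2,245.1 / (12.6893 × 10⁻⁵) = 17,692,859
N ≈ √17,692,859 ≈ 4,206.3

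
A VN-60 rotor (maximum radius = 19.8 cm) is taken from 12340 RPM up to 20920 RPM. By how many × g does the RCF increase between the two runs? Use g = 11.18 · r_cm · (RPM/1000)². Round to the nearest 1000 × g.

RCF₁ = 11.18 × 19.8 × (12.34)² = 11.18 × 19.8 × 152.2756 ≈ 33,708.3 × g
RCF₂ = 11.18 × 19.8 × (20.92)² = 11.18 × 19.8 × 437.6464 ≈ 96,879.2 × g
Increase = 96,879.2 − 33,708.3 = 63,170.9

63000 × g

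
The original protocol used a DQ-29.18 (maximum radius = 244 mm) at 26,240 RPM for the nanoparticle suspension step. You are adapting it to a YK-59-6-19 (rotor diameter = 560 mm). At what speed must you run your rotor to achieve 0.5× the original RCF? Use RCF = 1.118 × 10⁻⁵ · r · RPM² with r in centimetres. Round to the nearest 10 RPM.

≈ 17320 RPM

Original rotor: r = 244 mm = 24.4 cm
RCF_original = 1.118 × 10⁻⁵ × 24.4 × (26240)² = 1.118 × 10⁻⁵ × 24.4 × 688,537,600 ≈ 187,827.5 × g
Target RCF = 0.5 × 187,827.5 ≈ 93,913.8 × g
Your rotor: r = 560 mm / 2 = 280 mm = 28 cm
93,913.8 = 1.118 × 10⁻⁵ × 28 × N²
N² = 93,913.8 / (31.304 × 10⁻⁵) = 300,005,750
N ≈ √300,005,750 ≈ 17,320.7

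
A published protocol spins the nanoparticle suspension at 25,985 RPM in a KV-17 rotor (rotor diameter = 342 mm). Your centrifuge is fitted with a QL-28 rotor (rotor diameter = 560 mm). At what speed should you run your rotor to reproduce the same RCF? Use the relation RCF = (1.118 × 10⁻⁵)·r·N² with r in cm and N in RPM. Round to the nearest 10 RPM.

Original rotor: r = 342 mm / 2 = 171 mm = 17.1 cm
RCF_original = 1.118 × 10⁻⁵ × 17.1 × (25985)² = 1.118 × 10⁻⁵ × 17.1 × 675,220,225 ≈ 129,087.3 × g
Your rotor: r = 560 mm / 2 = 280 mm = 28 cm
129,087.3 = 1.118 × 10⁻⁵ × 28 × N²
N² = 129,087.3 / (31.304 × 10⁻⁵) = 412,366,790
N ≈ √412,366,790 ≈ 20,306.8

≈ 20310 RPM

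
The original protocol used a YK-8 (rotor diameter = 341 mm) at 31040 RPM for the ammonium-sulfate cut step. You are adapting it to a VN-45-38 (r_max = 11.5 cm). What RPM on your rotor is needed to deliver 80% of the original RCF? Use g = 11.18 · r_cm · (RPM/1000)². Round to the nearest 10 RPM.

≈ 33800 RPM

Original rotor: r = 341 mm / 2 = 170.5 mm = 17.05 cm
RCF = 11.18 × r × (N/1000)²
RCF_original = 11.18 × 17.05 × (31.04)² = 11.18 × 17.05 × 963.4816 ≈ 183,657.9 × g
Target RCF = 0.8 × 183,657.9 ≈ 146,926.3 × g
146,926.3 = 11.18 × 11.5 × (N/1000)²
(N/1000)² = 146,926.3 / 128.57 = 1142.773
N = 1000 × √1142.773 ≈ 33,804.9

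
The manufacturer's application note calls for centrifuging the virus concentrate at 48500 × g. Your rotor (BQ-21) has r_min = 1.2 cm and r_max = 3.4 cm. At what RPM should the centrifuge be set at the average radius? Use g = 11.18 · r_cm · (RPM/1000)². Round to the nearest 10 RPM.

≈ 43430 RPM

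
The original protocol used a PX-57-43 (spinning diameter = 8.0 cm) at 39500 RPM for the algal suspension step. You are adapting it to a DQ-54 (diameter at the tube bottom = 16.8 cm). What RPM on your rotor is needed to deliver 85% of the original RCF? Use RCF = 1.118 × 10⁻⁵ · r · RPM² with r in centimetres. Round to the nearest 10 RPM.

25130 RPM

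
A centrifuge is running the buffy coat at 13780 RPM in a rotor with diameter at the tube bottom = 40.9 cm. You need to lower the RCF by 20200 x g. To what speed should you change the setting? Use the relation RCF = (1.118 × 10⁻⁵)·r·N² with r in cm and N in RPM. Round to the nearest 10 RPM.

N₂ ≈ 10080 RPM

r = 40.9 / 2 = 20.45 cm
Current RCF = 1.118 × 10⁻⁵ × 20.45 × (13780)² = 1.118 × 10⁻⁵ × 20.45 × 189,888,400 ≈ 43,414.4 × g
Target RCF = 43,414.4 − 20,200 = 23,214.4 × g
N² = 23,214.4 / (22.8631 × 10⁻⁵) = 101,536,537
N ≈ √101,536,537 ≈ 10,076.5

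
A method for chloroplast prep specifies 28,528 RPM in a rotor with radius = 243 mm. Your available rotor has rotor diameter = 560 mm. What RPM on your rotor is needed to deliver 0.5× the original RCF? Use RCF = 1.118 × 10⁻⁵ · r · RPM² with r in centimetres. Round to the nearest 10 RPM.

18790 RPM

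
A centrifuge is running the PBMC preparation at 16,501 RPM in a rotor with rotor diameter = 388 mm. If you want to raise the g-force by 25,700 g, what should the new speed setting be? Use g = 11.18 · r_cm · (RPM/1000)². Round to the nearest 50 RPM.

≈ 19750 RPM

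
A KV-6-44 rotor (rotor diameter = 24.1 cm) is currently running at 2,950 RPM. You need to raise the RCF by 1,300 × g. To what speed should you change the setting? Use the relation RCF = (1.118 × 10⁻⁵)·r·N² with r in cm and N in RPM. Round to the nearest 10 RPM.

r = 24.1 / 2 = 12.05 cm
Current RCF = 1.118 × 10⁻⁵ × 12.05 × (2950)² = 1.118 × 10⁻⁵ × 12.05 × 8,702,500 ≈ 1,172.4 × g
Target RCF = 1,172.4 + 1,300 = 2,472.4 × g
N² = 2,472.4 / (13.4719 × 10⁻⁵) = 18,352,274
N ≈ √18,352,274 ≈ 4,284.0

≈ 4280 RPM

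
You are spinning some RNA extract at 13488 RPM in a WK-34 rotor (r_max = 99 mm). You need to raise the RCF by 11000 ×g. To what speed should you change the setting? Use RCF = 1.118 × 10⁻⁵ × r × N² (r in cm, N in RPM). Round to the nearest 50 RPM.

≈ 16750 RPM

r = 99 mm = 9.9 cm
Current RCF = 1.118 × 10⁻⁵ × 9.9 × (13488)² = 1.118 × 10⁻⁵ × 9.9 × 181,926,144 ≈ 20,135.9 × g
Target RCF = 20,135.9 + 11,000 = 31,135.9 × g
N² = 31,135.9 / (11.0682 × 10⁻⁵) = 281,309,517
N ≈ √281,309,517 ≈ 16,772.3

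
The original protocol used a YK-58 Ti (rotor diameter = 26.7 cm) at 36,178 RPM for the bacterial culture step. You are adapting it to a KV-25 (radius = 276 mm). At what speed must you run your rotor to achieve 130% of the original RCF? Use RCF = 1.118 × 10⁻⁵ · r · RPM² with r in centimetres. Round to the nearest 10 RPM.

≈ 28690 RPM

Original rotor: r = 26.7 / 2 = 13.35 cm
RCF = 1.118 × 10⁻⁵ × r × N²
RCF_original = 1.118 × 10⁻⁵ × 13.35 × (36178)² = 1.118 × 10⁻⁵ × 13.35 × 1,308,847,684 ≈ 195,349.4 × g
Target RCF = 1.3 × 195,349.4 ≈ 253,954.2 × g
Your rotor: r = 276 mm = 27.6 cm
253,954.2 = 1.118 × 10⁻⁵ × 27.6 × N²
N² = 253,954.2 / (30.8568 × 10⁻⁵) = 823,008,867
N ≈ √823,008,867 ≈ 28,688.1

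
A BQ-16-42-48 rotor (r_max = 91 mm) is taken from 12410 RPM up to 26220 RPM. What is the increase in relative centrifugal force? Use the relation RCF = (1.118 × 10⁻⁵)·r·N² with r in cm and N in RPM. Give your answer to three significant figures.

r = 91 mm = 9.1 cm
RCF₁ = 1.118 × 10⁻⁵ × 9.1 × (12410)² = 1.118 × 10⁻⁵ × 9.1 × 154,008,100 ≈ 15,668.5 × g
RCF₂ = 1.118 × 10⁻⁵ × 9.1 × (26220)² = 1.118 × 10⁻⁵ × 9.1 × 687,488,400 ≈ 69,943.7 × g
Increase = 69,943.7 − 15,668.5 = 54,275.2

≈ 54300 ×g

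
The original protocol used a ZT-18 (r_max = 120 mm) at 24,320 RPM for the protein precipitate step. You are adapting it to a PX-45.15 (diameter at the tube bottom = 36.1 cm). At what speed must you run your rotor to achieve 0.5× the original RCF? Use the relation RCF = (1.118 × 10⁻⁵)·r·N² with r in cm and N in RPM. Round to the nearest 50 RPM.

Original rotor: r = 120 mm = 12.0 cm
RCF_original = 1.118 × 10⁻⁵ × 12 × (24320)² = 1.118 × 10⁻⁵ × 12 × 591,462,400 ≈ 79,350.6 × g
Target RCF = 0.5 × 79,350.6 ≈ 39,675.3 × g
Your rotor: r = 36.1 / 2 = 18.05 cm
39,675.3 = 1.118 × 10⁻⁵ × 18.05 × N²
N² = 39,675.3 / (20.1799 × 10⁻⁵) = 196,608,011
N ≈ √196,608,011 ≈ 14,021.7

14000 RPM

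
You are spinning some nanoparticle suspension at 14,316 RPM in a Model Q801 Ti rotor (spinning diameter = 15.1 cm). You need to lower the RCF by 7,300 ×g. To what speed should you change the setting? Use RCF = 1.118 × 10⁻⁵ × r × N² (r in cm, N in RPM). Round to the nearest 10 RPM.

≈ 10880 RPM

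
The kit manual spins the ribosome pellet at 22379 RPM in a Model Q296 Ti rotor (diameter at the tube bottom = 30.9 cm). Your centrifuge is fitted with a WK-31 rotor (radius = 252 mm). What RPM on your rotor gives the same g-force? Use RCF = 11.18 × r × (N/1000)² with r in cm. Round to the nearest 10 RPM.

Original rotor: r = 30.9 / 2 = 15.45 cm
RCF_original = 11.18 × 15.45 × (22.379)² = 11.18 × 15.45 × 500.819641 ≈ 86,507.1 × g
Your rotor: r = 252 mm = 25.2 cm
86,507.1 = 11.18 × 25.2 × (N/1000)²
(N/1000)² = 86,507.1 / 281.736 = 307.0502
N = 1000 × √307.0502 ≈ 17,522.8

17520 RPM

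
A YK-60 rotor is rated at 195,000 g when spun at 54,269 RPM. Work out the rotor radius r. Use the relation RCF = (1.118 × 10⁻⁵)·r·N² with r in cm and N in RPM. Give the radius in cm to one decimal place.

5.9 cm

RCF = 1.118 × 10⁻⁵ × r × N²
195000 = 1.118 × 10⁻⁵ × r × (54269)²
r = 195000 / (1.118 × 10⁻⁵ × 2,945,124,361) = 195000 / 32926.49 ≈ 5.922 cm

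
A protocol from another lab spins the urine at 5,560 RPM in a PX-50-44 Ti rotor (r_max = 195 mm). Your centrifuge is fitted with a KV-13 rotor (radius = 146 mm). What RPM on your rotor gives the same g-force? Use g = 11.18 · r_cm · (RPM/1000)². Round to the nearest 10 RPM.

6430 RPM

Original rotor: r = 195 mm = 19.5 cm
RCF_original = 11.18 × 19.5 × (5.56)² = 11.18 × 19.5 × 30.9136 ≈ 6,739.5 × g
Your rotor: r = 146 mm = 14.6 cm
6,739.5 = 11.18 × 14.6 × (N/1000)²
(N/1000)² = 6,739.5 / 163.228 = 41.28887
N = 1000 × √41.28887 ≈ 6,425.6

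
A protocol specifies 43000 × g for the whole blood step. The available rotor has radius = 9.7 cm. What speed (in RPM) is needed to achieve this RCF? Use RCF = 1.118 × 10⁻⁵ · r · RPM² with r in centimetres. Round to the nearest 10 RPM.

N ≈ 19910 RPM

43,000 = 1.118 × 10⁻⁵ × 9.7 × N²
N² = 43,000 / (10.8446 × 10⁻⁵) = 396,510,706
N ≈ √396,510,706 ≈ 19,912.6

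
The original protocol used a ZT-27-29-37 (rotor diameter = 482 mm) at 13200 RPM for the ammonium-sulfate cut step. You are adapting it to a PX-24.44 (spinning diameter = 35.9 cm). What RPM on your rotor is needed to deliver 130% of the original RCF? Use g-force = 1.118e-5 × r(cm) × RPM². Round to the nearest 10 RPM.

17440 RPM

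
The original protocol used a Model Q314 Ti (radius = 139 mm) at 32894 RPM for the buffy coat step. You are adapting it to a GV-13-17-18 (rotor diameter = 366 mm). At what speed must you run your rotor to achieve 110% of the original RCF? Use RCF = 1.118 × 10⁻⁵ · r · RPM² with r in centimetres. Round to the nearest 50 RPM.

≈ 30050 RPM

Original rotor: r = 139 mm = 13.9 cm
RCF_original = 1.118 × 10⁻⁵ × 13.9 × (32894)² = 1.118 × 10⁻⁵ × 13.9 × 1,082,015,236 ≈ 168,147.3 × g
Target RCF = 1.1 × 168,147.3 ≈ 184,962 × g
Your rotor: r = 366 mm / 2 = 183 mm = 18.3 cm
184,962 = 1.118 × 10⁻⁵ × 18.3 × N²
N² = 184,962 / (20.4594 × 10⁻⁵) = 904,044,107
N ≈ √904,044,107 ≈ 30,067.3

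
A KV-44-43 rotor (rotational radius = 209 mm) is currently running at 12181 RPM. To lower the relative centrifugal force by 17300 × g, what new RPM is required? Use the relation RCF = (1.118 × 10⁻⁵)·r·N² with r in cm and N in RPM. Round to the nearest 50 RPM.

N₂ ≈ 8600 RPM

r = 209 mm = 20.9 cm
Current RCF = 1.118 × 10⁻⁵ × 20.9 × (12181)² = 1.118 × 10⁻⁵ × 20.9 × 148,376,761 ≈ 34,670 × g
Target RCF = 34,670 − 17,300 = 17,370 × g
N² = 17,370 / (23.3662 × 10⁻⁵) = 74,338,147
N ≈ √74,338,147 ≈ 8,622.0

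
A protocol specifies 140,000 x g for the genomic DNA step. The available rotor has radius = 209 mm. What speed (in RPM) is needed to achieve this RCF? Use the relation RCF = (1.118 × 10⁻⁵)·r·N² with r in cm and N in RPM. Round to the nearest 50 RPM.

r = 209 mm = 20.9 cm
RCF = 1.118 × 10⁻⁵ × r × N²
140,000 = 1.118 × 10⁻⁵ × 20.9 × N²
N² = 140,000 / (23.3662 × 10⁻⁵) = 599,156,046
N ≈ √599,156,046 ≈ 24,477.7

N ≈ 24500 RPM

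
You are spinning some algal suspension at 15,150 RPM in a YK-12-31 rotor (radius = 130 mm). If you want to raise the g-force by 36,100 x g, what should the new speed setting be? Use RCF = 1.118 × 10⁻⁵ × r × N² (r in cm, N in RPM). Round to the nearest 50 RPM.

r = 130 mm = 13.0 cm
Current RCF = 1.118 × 10⁻⁵ × 13 × (15150)² = 1.118 × 10⁻⁵ × 13 × 229,522,500 ≈ 33,358.8 × g
Target RCF = 33,358.8 + 36,100 = 69,458.8 × g
N² = 69,458.8 / (14.534 × 10⁻⁵) = 477,905,601
N ≈ √477,905,601 ≈ 21,861.1

≈ 21850 RPM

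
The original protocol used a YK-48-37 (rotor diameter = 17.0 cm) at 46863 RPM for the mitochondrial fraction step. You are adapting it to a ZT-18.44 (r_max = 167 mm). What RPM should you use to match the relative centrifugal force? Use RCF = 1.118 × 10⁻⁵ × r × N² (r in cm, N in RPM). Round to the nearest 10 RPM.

Original rotor: r = 17.0 / 2 = 8.5 cm
RCF_original = 1.118 × 10⁻⁵ × 8.5 × (46863)² = 1.118 × 10⁻⁵ × 8.5 × 2,196,140,769 ≈ 208,699.3 × g
Your rotor: r = 167 mm = 16.7 cm
208,699.3 = 1.118 × 10⁻⁵ × 16.7 × N²
N² = 208,699.3 / (18.6706 × 10⁻⁵) = 1,117,796,429
N ≈ √1,117,796,429 ≈ 33,433.5

33430 RPM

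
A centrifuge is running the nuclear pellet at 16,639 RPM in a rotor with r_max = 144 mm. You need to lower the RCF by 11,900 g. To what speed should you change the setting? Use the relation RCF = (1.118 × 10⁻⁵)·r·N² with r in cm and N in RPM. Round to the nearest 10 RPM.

r = 144 mm = 14.4 cm
Current RCF = 1.118 × 10⁻⁵ × 14.4 × (16639)² = 1.118 × 10⁻⁵ × 14.4 × 276,856,321 ≈ 44,571.7 × g
Target RCF = 44,571.7 − 11,900 = 32,671.7 × g
N² = 32,671.7 / (16.0992 × 10⁻⁵) = 202,939,898
N ≈ √202,939,898 ≈ 14,245.7

N₂ ≈ 14250 RPM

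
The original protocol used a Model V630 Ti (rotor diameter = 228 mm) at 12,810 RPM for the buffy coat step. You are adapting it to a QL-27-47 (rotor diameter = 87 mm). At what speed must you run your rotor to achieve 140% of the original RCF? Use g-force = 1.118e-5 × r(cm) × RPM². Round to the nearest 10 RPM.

Original rotor: r = 228 mm / 2 = 114 mm = 11.4 cm
RCF = 1.118 × 10⁻⁵ × r × N²
RCF_original = 1.118 × 10⁻⁵ × 11.4 × (12810)² = 1.118 × 10⁻⁵ × 11.4 × 164,096,100 ≈ 20,914.4 × g
Target RCF = 1.4 × 20,914.4 ≈ 29,280.2 × g
Your rotor: r = 87 mm / 2 = 43.5 mm = 4.35 cm
29,280.2 = 1.118 × 10⁻⁵ × 4.35 × N²
N² = 29,280.2 / (4.8633 × 10⁻⁵) = 602,064,442
N ≈ √602,064,442 ≈ 24,537.0

≈ 24540 RPM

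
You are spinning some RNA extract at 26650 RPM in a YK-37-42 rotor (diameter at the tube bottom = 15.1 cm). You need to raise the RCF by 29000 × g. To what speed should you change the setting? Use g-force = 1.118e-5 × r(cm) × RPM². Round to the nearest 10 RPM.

N₂ ≈ 32460 RPM

r = 15.1 / 2 = 7.55 cm
Current RCF = 1.118 × 10⁻⁵ × 7.55 × (26650)² = 1.118 × 10⁻⁵ × 7.55 × 710,222,500 ≈ 59,949.2 × g
Target RCF = 59,949.2 + 29,000 = 88,949.2 × g
N² = 88,949.2 / (8.4409 × 10⁻⁵) = 1,053,788,103
N ≈ √1,053,788,103 ≈ 32,462.1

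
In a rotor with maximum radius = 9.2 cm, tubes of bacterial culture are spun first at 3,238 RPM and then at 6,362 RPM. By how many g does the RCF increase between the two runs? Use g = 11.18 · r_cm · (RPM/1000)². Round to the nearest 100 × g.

RCF₁ = 11.18 × 9.2 × (3.238)² = 11.18 × 9.2 × 10.484644 ≈ 1,078.4 × g
RCF₂ = 11.18 × 9.2 × (6.362)² = 11.18 × 9.2 × 40.475044 ≈ 4,163.1 × g
Increase = 4,163.1 − 1,078.4 = 3,084.7

≈ 3100 g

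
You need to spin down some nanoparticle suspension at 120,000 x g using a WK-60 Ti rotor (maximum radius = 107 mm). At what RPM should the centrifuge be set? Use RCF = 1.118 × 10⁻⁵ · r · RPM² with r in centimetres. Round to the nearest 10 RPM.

r = 107 mm = 10.7 cm
RCF = 1.118 × 10⁻⁵ × r × N²
120,000 = 1.118 × 10⁻⁵ × 10.7 × N²
N² = 120,000 / (11.9626 × 10⁻⁵) = 1,003,126,411
N ≈ √1,003,126,411 ≈ 31,672.2

31670 RPM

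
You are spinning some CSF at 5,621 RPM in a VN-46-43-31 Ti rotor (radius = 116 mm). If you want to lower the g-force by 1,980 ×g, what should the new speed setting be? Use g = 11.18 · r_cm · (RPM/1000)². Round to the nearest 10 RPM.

≈ 4040 RPM

r = 116 mm = 11.6 cm
Current RCF = 11.18 × 11.6 × (5.621)² = 11.18 × 11.6 × 31.595641 ≈ 4,097.6 × g
Target RCF = 4,097.6 − 1,980 = 2,117.6 × g
(N/1000)² = 2,117.6 / 129.688 = 16.32842
N = 1000 × √16.32842 ≈ 4,040.8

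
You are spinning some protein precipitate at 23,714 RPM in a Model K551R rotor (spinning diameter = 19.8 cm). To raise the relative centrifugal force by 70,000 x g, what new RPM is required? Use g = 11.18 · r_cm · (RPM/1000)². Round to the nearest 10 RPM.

r = 19.8 / 2 = 9.9 cm
Current RCF = 11.18 × 9.9 × (23.714)² = 11.18 × 9.9 × 562.353796 ≈ 62,242.4 × g
Target RCF = 62,242.4 + 70,000 = 132,242.4 × g
(N/1000)² = 132,242.4 / 110.682 = 1194.796
N = 1000 × √1194.796 ≈ 34,565.8

N₂ ≈ 34570 RPM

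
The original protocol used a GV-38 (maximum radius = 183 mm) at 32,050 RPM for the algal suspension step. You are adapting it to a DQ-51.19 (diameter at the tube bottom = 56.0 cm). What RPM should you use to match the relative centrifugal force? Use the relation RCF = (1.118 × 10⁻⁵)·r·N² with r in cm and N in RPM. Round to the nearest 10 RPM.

Original rotor: r = 183 mm = 18.3 cm
RCF_original = 1.118 × 10⁻⁵ × 18.3 × (32050)² = 1.118 × 10⁻⁵ × 18.3 × 1,027,202,500 ≈ 210,159.5 × g
Your rotor: r = 56.0 / 2 = 28 cm
210,159.5 = 1.118 × 10⁻⁵ × 28 × N²
N² = 210,159.5 / (31.304 × 10⁻⁵) = 671,350,307
N ≈ √671,350,307 ≈ 25,910.4

25910 RPM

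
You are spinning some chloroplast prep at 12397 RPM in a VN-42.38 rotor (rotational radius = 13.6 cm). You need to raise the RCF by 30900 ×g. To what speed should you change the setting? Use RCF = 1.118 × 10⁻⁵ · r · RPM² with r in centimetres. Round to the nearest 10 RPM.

Current RCF = 1.118 × 10⁻⁵ × 13.6 × (12397)² = 1.118 × 10⁻⁵ × 13.6 × 153,685,609 ≈ 23,367.6 × g
Target RCF = 23,367.6 + 30,900 = 54,267.6 × g
N² = 54,267.6 / (15.2048 × 10⁻⁵) = 356,910,975
N ≈ √356,910,975 ≈ 18,892.1

N₂ ≈ 18890 RPM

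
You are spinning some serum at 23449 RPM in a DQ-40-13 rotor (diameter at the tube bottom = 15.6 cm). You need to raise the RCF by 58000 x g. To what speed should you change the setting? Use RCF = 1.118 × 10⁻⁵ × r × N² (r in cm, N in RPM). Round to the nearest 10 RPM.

≈ 34860 RPM

r = 15.6 / 2 = 7.8 cm
Current RCF = 1.118 × 10⁻⁵ × 7.8 × (23449)² = 1.118 × 10⁻⁵ × 7.8 × 549,855,601 ≈ 47,949.6 × g
Target RCF = 47,949.6 + 58,000 = 105,949.6 × g
N² = 105,949.6 / (8.7204 × 10⁻⁵) = 1,214,962,616
N ≈ √1,214,962,616 ≈ 34,856.3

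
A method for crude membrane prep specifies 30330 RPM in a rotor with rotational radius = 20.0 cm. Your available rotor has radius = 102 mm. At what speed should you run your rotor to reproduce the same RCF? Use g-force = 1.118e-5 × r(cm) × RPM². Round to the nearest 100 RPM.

RCF_original = 1.118 × 10⁻⁵ × 20 × (30330)² = 1.118 × 10⁻⁵ × 20 × 919,908,900 ≈ 205,691.6 × g
Your rotor: r = 102 mm = 10.2 cm
205,691.6 = 1.118 × 10⁻⁵ × 10.2 × N²
N² = 205,691.6 / (11.4036 × 10⁻⁵) = 1,803,742,678
N ≈ √1,803,742,678 ≈ 42,470.5

42500 RPM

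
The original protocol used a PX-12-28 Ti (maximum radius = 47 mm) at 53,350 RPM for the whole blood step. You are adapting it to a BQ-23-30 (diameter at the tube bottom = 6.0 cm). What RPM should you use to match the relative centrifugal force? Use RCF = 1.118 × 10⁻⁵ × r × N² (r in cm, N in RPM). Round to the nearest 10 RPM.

≈ 66780 RPM

Original rotor: r = 47 mm = 4.7 cm
RCF = 1.118 × 10⁻⁵ × r × N²
RCF_original = 1.118 × 10⁻⁵ × 4.7 × (53350)² = 1.118 × 10⁻⁵ × 4.7 × 2,846,222,500 ≈ 149,557.6 × g
Your rotor: r = 6.0 / 2 = 3 cm
149,557.6 = 1.118 × 10⁻⁵ × 3 × N²
N² = 149,557.6 / (3.354 × 10⁻⁵) = 4,459,081,694
N ≈ √4,459,081,694 ≈ 66,776.4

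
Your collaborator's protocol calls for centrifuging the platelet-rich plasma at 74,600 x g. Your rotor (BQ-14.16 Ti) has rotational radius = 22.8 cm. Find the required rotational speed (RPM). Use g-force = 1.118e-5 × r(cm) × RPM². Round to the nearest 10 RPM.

74,600 = 1.118 × 10⁻⁵ × 22.8 × N²
N² = 74,600 / (25.4904 × 10⁻⁵) = 292,659,197
N ≈ √292,659,197 ≈ 17,107.3

17110 RPM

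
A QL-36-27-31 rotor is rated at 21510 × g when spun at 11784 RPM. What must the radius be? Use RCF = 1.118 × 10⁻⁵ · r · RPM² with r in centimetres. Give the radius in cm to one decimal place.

21510 = 1.118 × 10⁻⁵ × r × (11784)²
r = 21510 / (1.118 × 10⁻⁵ × 138,862,656) = 21510 / 1552.484 ≈ 13.855 cm

13.9 cm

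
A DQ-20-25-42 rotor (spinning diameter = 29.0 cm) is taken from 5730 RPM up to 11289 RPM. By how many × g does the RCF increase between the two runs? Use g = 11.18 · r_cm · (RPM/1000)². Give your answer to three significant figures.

r = 29.0 / 2 = 14.5 cm
RCF₁ = 11.18 × 14.5 × (5.73)² = 11.18 × 14.5 × 32.8329 ≈ 5,322.5 × g
RCF₂ = 11.18 × 14.5 × (11.289)² = 11.18 × 14.5 × 127.441521 ≈ 20,659.5 × g
Increase = 20,659.5 − 5,322.5 = 15,337

≈ 15300 × g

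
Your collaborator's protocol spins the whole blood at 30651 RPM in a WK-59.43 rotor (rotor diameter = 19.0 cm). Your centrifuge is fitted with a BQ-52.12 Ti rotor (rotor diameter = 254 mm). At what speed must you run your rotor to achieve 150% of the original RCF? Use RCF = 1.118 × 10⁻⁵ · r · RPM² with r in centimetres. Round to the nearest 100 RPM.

32500 RPM

Original rotor: r = 19.0 / 2 = 9.5 cm
RCF_original = 1.118 × 10⁻⁵ × 9.5 × (30651)² = 1.118 × 10⁻⁵ × 9.5 × 939,483,801 ≈ 99,782.6 × g
Target RCF = 1.5 × 99,782.6 ≈ 149,673.9 × g
Your rotor: r = 254 mm / 2 = 127 mm = 12.7 cm
149,673.9 = 1.118 × 10⁻⁵ × 12.7 × N²
N² = 149,673.9 / (14.1986 × 10⁻⁵) = 1,054,145,479
N ≈ √1,054,145,479 ≈ 32,467.6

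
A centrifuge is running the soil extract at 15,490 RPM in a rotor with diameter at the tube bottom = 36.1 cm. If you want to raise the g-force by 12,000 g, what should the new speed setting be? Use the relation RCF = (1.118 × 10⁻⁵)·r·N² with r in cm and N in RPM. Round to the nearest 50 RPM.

r = 36.1 / 2 = 18.05 cm
Current RCF = 1.118 × 10⁻⁵ × 18.05 × (15490)² = 1.118 × 10⁻⁵ × 18.05 × 239,940,100 ≈ 48,419.7 × g
Target RCF = 48,419.7 + 12,000 = 60,419.7 × g
N² = 60,419.7 / (20.1799 × 10⁻⁵) = 299,405,349
N ≈ √299,405,349 ≈ 17,303.3

N₂ ≈ 17300 RPM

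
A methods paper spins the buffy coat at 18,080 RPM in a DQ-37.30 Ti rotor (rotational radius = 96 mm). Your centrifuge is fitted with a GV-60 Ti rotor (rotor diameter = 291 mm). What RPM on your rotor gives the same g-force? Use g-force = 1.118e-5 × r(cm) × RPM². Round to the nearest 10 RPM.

≈ 14690 RPM

Original rotor: r = 96 mm = 9.6 cm
RCF = 1.118 × 10⁻⁵ × r × N²
RCF_original = 1.118 × 10⁻⁵ × 9.6 × (18080)² = 1.118 × 10⁻⁵ × 9.6 × 326,886,400 ≈ 35,084.1 × g
Your rotor: r = 291 mm / 2 = 145.5 mm = 14.55 cm
35,084.1 = 1.118 × 10⁻⁵ × 14.55 × N²
N² = 35,084.1 / (16.2669 × 10⁻⁵) = 215,677,849
N ≈ √215,677,849 ≈ 14,686.0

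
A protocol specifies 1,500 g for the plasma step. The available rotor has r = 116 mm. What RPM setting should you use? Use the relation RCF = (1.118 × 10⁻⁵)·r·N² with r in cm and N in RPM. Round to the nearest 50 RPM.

3400 RPM

r = 116 mm = 11.6 cm
1,500 = 1.118 × 10⁻⁵ × 11.6 × N²
N² = 1,500 / (12.9688 × 10⁻⁵) = 11,566,220
N ≈ √11,566,220 ≈ 3,400.9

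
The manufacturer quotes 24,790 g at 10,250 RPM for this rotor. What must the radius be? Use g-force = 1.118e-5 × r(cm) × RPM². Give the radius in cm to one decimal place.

RCF = 1.118 × 10⁻⁵ × r × N²
24790 = 1.118 × 10⁻⁵ × r × (10250)²
r = 24790 / (1.118 × 10⁻⁵ × 105,062,500) = 24790 / 1174.599 ≈ 21.105 cm

≈ 21.1 cm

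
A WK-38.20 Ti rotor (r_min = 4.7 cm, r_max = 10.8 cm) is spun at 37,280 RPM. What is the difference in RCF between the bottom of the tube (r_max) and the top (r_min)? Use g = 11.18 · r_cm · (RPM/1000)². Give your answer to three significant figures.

RCF_max = 11.18 × 10.8 × (37.28)² = 11.18 × 10.8 × 1,389.7984 ≈ 167,809.8 × g
RCF_min = 11.18 × 4.7 × (37.28)² = 11.18 × 4.7 × 1,389.7984 ≈ 73,028.3 × g
ΔRCF = 167,809.8 − 73,028.3 = 94,781.5

ΔRCF ≈ 94800 g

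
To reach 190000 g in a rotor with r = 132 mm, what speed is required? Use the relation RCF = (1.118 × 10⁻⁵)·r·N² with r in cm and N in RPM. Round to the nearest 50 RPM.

≈ 35900 RPM

r = 132 mm = 13.2 cm
190,000 = 1.118 × 10⁻⁵ × 13.2 × N²
N² = 190,000 / (14.7576 × 10⁻⁵) = 1,287,472,218
N ≈ √1,287,472,218 ≈ 35,881.4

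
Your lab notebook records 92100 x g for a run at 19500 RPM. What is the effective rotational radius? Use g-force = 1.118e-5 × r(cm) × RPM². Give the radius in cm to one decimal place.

92100 = 1.118 × 10⁻⁵ × r × (19500)²
r = 92100 / (1.118 × 10⁻⁵ × 380,250,000) = 92100 / 4251.195 ≈ 21.664 cm

r ≈ 21.7 cm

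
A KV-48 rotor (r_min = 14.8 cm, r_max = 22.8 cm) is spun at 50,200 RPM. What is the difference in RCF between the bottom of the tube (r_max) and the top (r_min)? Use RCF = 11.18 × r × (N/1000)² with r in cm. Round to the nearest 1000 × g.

≈ 225000 × g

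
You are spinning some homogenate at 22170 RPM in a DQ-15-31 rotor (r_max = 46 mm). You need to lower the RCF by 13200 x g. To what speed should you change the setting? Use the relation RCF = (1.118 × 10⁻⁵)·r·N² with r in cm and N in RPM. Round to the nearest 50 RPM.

r = 46 mm = 4.6 cm
Current RCF = 1.118 × 10⁻⁵ × 4.6 × (22170)² = 1.118 × 10⁻⁵ × 4.6 × 491,508,900 ≈ 25,277.3 × g
Target RCF = 25,277.3 − 13,200 = 12,077.3 × g
N² = 12,077.3 / (5.1428 × 10⁻⁵) = 234,838,998
N ≈ √234,838,998 ≈ 15,324.5

N₂ ≈ 15300 RPM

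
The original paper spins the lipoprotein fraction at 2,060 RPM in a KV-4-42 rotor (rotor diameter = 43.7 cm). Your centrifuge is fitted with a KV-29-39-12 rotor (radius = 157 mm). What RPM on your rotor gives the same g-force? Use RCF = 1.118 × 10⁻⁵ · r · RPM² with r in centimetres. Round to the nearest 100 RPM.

Original rotor: r = 43.7 / 2 = 21.85 cm
RCF = 1.118 × 10⁻⁵ × r × N²
RCF_original = 1.118 × 10⁻⁵ × 21.85 × (2060)² = 1.118 × 10⁻⁵ × 21.85 × 4,243,600 ≈ 1,036.6 × g
Your rotor: r = 157 mm = 15.7 cm
1,036.6 = 1.118 × 10⁻⁵ × 15.7 × N²
N² = 1,036.6 / (17.5526 × 10⁻⁵) = 5,905,678
N ≈ √5,905,678 ≈ 2,430.2

2400 RPM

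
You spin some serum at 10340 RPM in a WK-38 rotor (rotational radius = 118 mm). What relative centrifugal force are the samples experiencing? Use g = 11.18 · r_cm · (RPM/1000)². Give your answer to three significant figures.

14100 ×g

r = 118 mm = 11.8 cm
RCF = 11.18 × 11.8 × (10.34)² = 11.18 × 11.8 × 106.9156 ≈ 14,104.7 × g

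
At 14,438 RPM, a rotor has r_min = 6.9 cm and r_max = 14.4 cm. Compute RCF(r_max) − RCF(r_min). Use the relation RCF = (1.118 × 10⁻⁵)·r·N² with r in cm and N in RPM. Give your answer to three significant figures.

≈ 17500 x g

RCF_max = 1.118 × 10⁻⁵ × 14.4 × (14438)² = 1.118 × 10⁻⁵ × 14.4 × 208,455,844 ≈ 33,559.7 × g
RCF_min = 1.118 × 10⁻⁵ × 6.9 × (14438)² = 1.118 × 10⁻⁵ × 6.9 × 208,455,844 ≈ 16,080.7 × g
ΔRCF = 33,559.7 − 16,080.7 = 17,479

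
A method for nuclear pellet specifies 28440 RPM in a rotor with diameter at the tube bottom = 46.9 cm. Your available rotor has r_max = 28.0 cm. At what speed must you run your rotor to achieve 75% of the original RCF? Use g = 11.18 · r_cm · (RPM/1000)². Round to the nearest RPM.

22540 RPM

Original rotor: r = 46.9 / 2 = 23.45 cm
RCF_original = 11.18 × 23.45 × (28.44)² = 11.18 × 23.45 × 808.8336 ≈ 212,052.7 × g
Target RCF = 0.75 × 212,052.7 ≈ 159,039.5 × g
159,039.5 = 11.18 × 28 × (N/1000)²
(N/1000)² = 159,039.5 / 313.04 = 508.0485
N = 1000 × √508.0485 ≈ 22,539.9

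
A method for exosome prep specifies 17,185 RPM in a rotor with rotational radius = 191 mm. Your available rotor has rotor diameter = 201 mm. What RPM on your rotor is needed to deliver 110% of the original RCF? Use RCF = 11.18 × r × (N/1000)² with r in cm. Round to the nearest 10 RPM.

Original rotor: r = 191 mm = 19.1 cm
RCF_original = 11.18 × 19.1 × (17.185)² = 11.18 × 19.1 × 295.324225 ≈ 63,062.9 × g
Target RCF = 1.1 × 63,062.9 ≈ 69,369.2 × g
Your rotor: r = 201 mm / 2 = 100.5 mm = 10.05 cm
69,369.2 = 11.18 × 10.05 × (N/1000)²
(N/1000)² = 69,369.2 / 112.359 = 617.3889
N = 1000 × √617.3889 ≈ 24,847.3

≈ 24850 RPM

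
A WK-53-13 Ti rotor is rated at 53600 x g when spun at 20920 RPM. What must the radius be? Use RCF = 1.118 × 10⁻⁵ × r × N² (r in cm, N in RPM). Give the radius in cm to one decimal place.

r ≈ 11.0 cm

53600 = 1.118 × 10⁻⁵ × r × (20920)²
r = 53600 / (1.118 × 10⁻⁵ × 437,646,400) = 53600 / 4892.887 ≈ 10.955 cm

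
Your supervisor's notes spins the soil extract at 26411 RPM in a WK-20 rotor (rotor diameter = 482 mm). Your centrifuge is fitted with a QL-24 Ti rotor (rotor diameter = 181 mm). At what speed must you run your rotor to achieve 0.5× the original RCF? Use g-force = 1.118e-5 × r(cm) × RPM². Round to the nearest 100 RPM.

≈ 30500 RPM

Original rotor: r = 482 mm / 2 = 241 mm = 24.1 cm
RCF_original = 1.118 × 10⁻⁵ × 24.1 × (26411)² = 1.118 × 10⁻⁵ × 24.1 × 697,540,921 ≈ 187,944 × g
Target RCF = 0.5 × 187,944 ≈ 93,972 × g
Your rotor: r = 181 mm / 2 = 90.5 mm = 9.05 cm
93,972 = 1.118 × 10⁻⁵ × 9.05 × N²
N² = 93,972 / (10.1179 × 10⁻⁵) = 928,769,804
N ≈ √928,769,804 ≈ 30,475.7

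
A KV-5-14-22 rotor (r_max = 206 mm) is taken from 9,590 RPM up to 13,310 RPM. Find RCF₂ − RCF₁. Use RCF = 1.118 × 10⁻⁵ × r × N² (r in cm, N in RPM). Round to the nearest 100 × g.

r = 206 mm = 20.6 cm
RCF₁ = 1.118 × 10⁻⁵ × 20.6 × (9590)² = 1.118 × 10⁻⁵ × 20.6 × 91,968,100 ≈ 21,181 × g
RCF₂ = 1.118 × 10⁻⁵ × 20.6 × (13310)² = 1.118 × 10⁻⁵ × 20.6 × 177,156,100 ≈ 40,800.5 × g
Increase = 40,800.5 − 21,181 = 19,619.5

≈ 19600 g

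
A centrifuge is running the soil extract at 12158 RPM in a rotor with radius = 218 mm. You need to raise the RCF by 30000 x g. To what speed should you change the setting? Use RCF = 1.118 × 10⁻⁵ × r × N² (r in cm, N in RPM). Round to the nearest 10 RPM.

N₂ ≈ 16460 RPM

r = 218 mm = 21.8 cm
Current RCF = 1.118 × 10⁻⁵ × 21.8 × (12158)² = 1.118 × 10⁻⁵ × 21.8 × 147,816,964 ≈ 36,026.5 × g
Target RCF = 36,026.5 + 30,000 = 66,026.5 × g
N² = 66,026.5 / (24.3724 × 10⁻⁵) = 270,906,845
N ≈ √270,906,845 ≈ 16,459.2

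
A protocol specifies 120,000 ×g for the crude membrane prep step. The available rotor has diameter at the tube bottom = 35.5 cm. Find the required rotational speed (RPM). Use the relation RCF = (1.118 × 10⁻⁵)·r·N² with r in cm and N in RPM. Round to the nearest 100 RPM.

≈ 24600 RPM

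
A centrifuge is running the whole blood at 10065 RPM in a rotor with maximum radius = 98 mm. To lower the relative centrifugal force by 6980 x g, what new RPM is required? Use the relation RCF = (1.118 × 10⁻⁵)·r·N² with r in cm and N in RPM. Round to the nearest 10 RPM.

r = 98 mm = 9.8 cm
Current RCF = 1.118 × 10⁻⁵ × 9.8 × (10065)² = 1.118 × 10⁻⁵ × 9.8 × 101,304,225 ≈ 11,099.3 × g
Target RCF = 11,099.3 − 6,980 = 4,119.3 × g
N² = 4,119.3 / (10.9564 × 10⁻⁵) = 37,597,203
N ≈ √37,597,203 ≈ 6,131.7

≈ 6130 RPM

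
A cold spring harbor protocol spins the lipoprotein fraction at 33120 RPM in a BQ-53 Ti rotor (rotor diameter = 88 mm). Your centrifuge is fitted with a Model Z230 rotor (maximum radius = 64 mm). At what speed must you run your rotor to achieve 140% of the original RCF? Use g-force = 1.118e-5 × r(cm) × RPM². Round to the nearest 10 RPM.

32490 RPM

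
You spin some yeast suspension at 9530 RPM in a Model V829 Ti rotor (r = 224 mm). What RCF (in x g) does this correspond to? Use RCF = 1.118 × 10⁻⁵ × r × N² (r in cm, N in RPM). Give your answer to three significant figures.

RCF ≈ 22700 x g

r = 224 mm = 22.4 cm
RCF = 1.118 × 10⁻⁵ × 22.4 × (9530)² = 1.118 × 10⁻⁵ × 22.4 × 90,820,900 ≈ 22,744.5 × g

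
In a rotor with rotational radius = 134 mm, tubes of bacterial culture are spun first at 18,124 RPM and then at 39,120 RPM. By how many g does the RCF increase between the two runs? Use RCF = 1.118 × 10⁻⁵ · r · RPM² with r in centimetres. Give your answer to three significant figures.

180000 g

r = 134 mm = 13.4 cm
RCF₁ = 1.118 × 10⁻⁵ × 13.4 × (18124)² = 1.118 × 10⁻⁵ × 13.4 × 328,479,376 ≈ 49,210.2 × g
RCF₂ = 1.118 × 10⁻⁵ × 13.4 × (39120)² = 1.118 × 10⁻⁵ × 13.4 × 1,530,374,400 ≈ 229,268.4 × g
Increase = 229,268.4 − 49,210.2 = 180,058.2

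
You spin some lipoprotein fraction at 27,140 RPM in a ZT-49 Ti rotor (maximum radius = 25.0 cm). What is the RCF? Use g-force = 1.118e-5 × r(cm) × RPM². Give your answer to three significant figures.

RCF = 1.118 × 10⁻⁵ × r × N²
RCF = 1.118 × 10⁻⁵ × 25 × (27140)² = 1.118 × 10⁻⁵ × 25 × 736,579,600 ≈ 205,874 × g

206000 x g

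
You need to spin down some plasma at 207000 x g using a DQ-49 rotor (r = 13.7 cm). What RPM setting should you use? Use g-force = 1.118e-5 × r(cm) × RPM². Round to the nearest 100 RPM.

207,000 = 1.118 × 10⁻⁵ × 13.7 × N²
N² = 207,000 / (15.3166 × 10⁻⁵) = 1,351,474,870
N ≈ √1,351,474,870 ≈ 36,762.4

36800 RPM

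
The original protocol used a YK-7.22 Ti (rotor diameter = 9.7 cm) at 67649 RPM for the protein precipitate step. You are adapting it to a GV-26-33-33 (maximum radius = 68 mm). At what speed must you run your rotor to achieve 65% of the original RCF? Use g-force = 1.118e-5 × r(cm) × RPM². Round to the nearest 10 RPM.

Original rotor: r = 9.7 / 2 = 4.85 cm
RCF = 1.118 × 10⁻⁵ × r × N²
RCF_original = 1.118 × 10⁻⁵ × 4.85 × (67649)² = 1.118 × 10⁻⁵ × 4.85 × 4,576,387,201 ≈ 248,145.4 × g
Target RCF = 0.65 × 248,145.4 ≈ 161,294.5 × g
Your rotor: r = 68 mm = 6.8 cm
161,294.5 = 1.118 × 10⁻⁵ × 6.8 × N²
N² = 161,294.5 / (7.6024 × 10⁻⁵) = 2,121,626,065
N ≈ √2,121,626,065 ≈ 46,061.1

≈ 46060 RPM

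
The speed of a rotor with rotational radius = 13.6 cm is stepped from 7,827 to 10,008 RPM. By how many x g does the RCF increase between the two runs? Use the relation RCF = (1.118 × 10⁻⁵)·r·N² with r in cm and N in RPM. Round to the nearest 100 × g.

5900 x g

RCF₁ = 1.118 × 10⁻⁵ × 13.6 × (7827)² = 1.118 × 10⁻⁵ × 13.6 × 61,261,929 ≈ 9,314.8 × g
RCF₂ = 1.118 × 10⁻⁵ × 13.6 × (10008)² = 1.118 × 10⁻⁵ × 13.6 × 100,160,064 ≈ 15,229.1 × g
Increase = 15,229.1 − 9,314.8 = 5,914.3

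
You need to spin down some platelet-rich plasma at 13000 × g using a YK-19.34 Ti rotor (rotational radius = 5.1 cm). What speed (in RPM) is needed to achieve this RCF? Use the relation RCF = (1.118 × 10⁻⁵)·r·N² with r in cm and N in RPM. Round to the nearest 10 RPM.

RCF = 1.118 × 10⁻⁵ × r × N²
13,000 = 1.118 × 10⁻⁵ × 5.1 × N²
N² = 13,000 / (5.7018 × 10⁻⁵) = 227,998,176
N ≈ √227,998,176 ≈ 15,099.6

15100 RPM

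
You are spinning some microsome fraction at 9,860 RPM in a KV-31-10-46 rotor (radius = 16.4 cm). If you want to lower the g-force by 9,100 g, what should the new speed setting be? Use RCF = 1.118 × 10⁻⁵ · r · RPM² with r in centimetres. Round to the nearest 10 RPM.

Current RCF = 1.118 × 10⁻⁵ × 16.4 × (9860)² = 1.118 × 10⁻⁵ × 16.4 × 97,219,600 ≈ 17,825.4 × g
Target RCF = 17,825.4 − 9,100 = 8,725.4 × g
N² = 8,725.4 / (18.3352 × 10⁻⁵) = 47,588,246
N ≈ √47,588,246 ≈ 6,898.4

6900 RPM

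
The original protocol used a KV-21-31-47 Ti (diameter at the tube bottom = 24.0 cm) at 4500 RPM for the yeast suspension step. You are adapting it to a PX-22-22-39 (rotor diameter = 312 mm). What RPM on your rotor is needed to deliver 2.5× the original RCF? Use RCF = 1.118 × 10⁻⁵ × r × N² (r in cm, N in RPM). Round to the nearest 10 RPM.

6240 RPM

Original rotor: r = 24.0 / 2 = 12 cm
RCF = 1.118 × 10⁻⁵ × r × N²
RCF_original = 1.118 × 10⁻⁵ × 12 × (4500)² = 1.118 × 10⁻⁵ × 12 × 20,250,000 ≈ 2,716.7 × g
Target RCF = 2.5 × 2,716.7 ≈ 6,791.8 × g
Your rotor: r = 312 mm / 2 = 156 mm = 15.6 cm
6,791.8 = 1.118 × 10⁻⁵ × 15.6 × N²
N² = 6,791.8 / (17.4408 × 10⁻⁵) = 38,942,021
N ≈ √38,942,021 ≈ 6,240.4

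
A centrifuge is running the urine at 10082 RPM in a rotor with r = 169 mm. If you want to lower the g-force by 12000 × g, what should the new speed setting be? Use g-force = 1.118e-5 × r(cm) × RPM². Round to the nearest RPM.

N₂ ≈ 6175 RPM

r = 169 mm = 16.9 cm
Current RCF = 1.118 × 10⁻⁵ × 16.9 × (10082)² = 1.118 × 10⁻⁵ × 16.9 × 101,646,724 ≈ 19,205.3 × g
Target RCF = 19,205.3 − 12,000 = 7,205.3 × g
N² = 7,205.3 / (18.8942 × 10⁻⁵) = 38,134,983
N ≈ √38,134,983 ≈ 6,175.4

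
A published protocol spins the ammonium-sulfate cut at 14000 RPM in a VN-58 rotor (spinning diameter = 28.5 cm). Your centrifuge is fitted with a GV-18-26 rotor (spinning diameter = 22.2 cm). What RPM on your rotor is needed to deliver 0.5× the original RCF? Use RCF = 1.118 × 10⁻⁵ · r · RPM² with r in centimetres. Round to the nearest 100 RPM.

11200 RPM

Original rotor: r = 28.5 / 2 = 14.25 cm
RCF = 1.118 × 10⁻⁵ × r × N²
RCF_original = 1.118 × 10⁻⁵ × 14.25 × (14000)² = 1.118 × 10⁻⁵ × 14.25 × 196,000,000 ≈ 31,225.7 × g
Target RCF = 0.5 × 31,225.7 ≈ 15,612.9 × g
Your rotor: r = 22.2 / 2 = 11.1 cm
15,612.9 = 1.118 × 10⁻⁵ × 11.1 × N²
N² = 15,612.9 / (12.4098 × 10⁻⁵) = 125,811,053
N ≈ √125,811,053 ≈ 11,216.6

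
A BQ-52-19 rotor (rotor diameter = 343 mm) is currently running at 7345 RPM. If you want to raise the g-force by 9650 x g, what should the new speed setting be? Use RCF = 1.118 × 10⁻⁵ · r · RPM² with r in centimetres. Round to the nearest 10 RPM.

N₂ ≈ 10210 RPM

r = 343 mm / 2 = 171.5 mm = 17.15 cm
Current RCF = 1.118 × 10⁻⁵ × 17.15 × (7345)² = 1.118 × 10⁻⁵ × 17.15 × 53,949,025 ≈ 10,344 × g
Target RCF = 10,344 + 9,650 = 19,994 × g
N² = 19,994 / (19.1737 × 10⁻⁵) = 104,278,256
N ≈ √104,278,256 ≈ 10,211.7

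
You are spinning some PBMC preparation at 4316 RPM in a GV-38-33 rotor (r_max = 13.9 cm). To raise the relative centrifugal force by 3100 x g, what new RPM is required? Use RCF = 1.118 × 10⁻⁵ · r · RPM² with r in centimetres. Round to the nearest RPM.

6211 RPM

Current RCF = 1.118 × 10⁻⁵ × 13.9 × (4316)² = 1.118 × 10⁻⁵ × 13.9 × 18,627,856 ≈ 2,894.8 × g
Target RCF = 2,894.8 + 3,100 = 5,994.8 × g
N² = 5,994.8 / (15.5402 × 10⁻⁵) = 38,576,080
N ≈ √38,576,080 ≈ 6,211.0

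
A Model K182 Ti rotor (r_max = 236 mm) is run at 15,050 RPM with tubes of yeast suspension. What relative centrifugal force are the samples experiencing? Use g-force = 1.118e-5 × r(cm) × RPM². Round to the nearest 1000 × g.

r = 236 mm = 23.6 cm
RCF = 1.118 × 10⁻⁵ × 23.6 × (15050)² = 1.118 × 10⁻⁵ × 23.6 × 226,502,500 ≈ 59,762.2 × g

RCF ≈ 60000 ×g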